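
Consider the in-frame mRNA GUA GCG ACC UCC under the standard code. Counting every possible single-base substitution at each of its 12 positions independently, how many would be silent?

Codon 1 (GUA, Val): 3 synonymous substitutions.
Codon 2 (GCG, Ala): 3 synonymous substitutions.
Codon 3 (ACC, Thr): 3 synonymous substitutions.
Codon 4 (UCC, Ser): 3 synonymous substitutions.
Total: 3 + 3 + 3 + 3 = 12.

12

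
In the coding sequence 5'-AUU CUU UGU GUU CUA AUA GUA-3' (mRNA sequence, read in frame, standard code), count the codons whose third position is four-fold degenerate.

Codon 1 AUU (Ile): third position 3-fold.
Codon 2 CUU (Leu): third position 4-fold.
Codon 3 UGU (Cys): third position 2-fold.
Codon 4 GUU (Val): third position 4-fold.
Codon 5 CUA (Leu): third position 4-fold.
Codon 6 AUA (Ile): third position 3-fold.
Codon 7 GUA (Val): third position 4-fold.
Four-fold degenerate third positions: 4.

4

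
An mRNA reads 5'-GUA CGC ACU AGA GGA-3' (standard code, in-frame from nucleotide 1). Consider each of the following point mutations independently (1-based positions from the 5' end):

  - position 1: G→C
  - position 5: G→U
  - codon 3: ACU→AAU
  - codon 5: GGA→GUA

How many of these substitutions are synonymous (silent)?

Codon 1: GUA (Val) → CUA (Leu) — missense.
Codon 2: CGC (Arg) → CUC (Leu) — missense.
Codon 3: ACU (Thr) → AAU (Asn) — missense.
Codon 5: GGA (Gly) → GUA (Val) — missense.
Synonymous: 0 of 4.

0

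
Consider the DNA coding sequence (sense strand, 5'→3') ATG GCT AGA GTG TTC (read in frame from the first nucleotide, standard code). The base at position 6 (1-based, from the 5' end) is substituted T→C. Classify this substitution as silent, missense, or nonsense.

silent

Position 6 falls in codon 2: GCT → Ala.
After the substitution the codon is GCC → Ala.
Both encode Ala, so the change is synonymous.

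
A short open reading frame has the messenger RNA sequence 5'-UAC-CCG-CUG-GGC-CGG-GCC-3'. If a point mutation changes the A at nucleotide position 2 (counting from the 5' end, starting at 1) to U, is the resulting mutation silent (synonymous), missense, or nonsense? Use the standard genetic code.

missense

Position 2 falls in codon 1: UAC → Tyr.
After the substitution the codon is UUC → Phe.
Tyr ≠ Phe, so this is a missense mutation.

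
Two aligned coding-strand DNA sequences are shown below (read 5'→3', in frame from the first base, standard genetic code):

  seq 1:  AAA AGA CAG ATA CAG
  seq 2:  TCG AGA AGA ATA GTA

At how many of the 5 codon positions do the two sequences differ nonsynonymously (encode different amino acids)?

3

Codon 1: AAA Lys / TCG Ser — nonsynonymous.
Codon 2: AGA Arg / AGA Arg — identical.
Codon 3: CAG Gln / AGA Arg — nonsynonymous.
Codon 4: ATA Ile / ATA Ile — identical.
Codon 5: CAG Gln / GTA Val — nonsynonymous.
Nonsynonymous differences: 3.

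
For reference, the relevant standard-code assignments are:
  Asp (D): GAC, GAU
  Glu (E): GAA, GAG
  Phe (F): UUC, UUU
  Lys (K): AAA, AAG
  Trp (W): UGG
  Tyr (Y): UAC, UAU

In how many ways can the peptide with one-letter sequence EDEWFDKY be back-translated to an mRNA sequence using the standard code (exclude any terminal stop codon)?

128

Glu: 2 codons.
Asp: 2 codons.
Glu: 2 codons.
Trp: 1 codon.
Phe: 2 codons.
Asp: 2 codons.
Lys: 2 codons.
Tyr: 2 codons.
2 × 2 × 2 × 1 × 2 × 2 × 2 × 2 = 128.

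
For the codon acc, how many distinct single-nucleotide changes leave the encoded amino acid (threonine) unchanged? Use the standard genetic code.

3

Position 1: none → 0 synonymous.
Position 2: none → 0 synonymous.
Position 3: ACT, ACA, ACG → 3 synonymous.
Total: 0 + 0 + 3 = 3.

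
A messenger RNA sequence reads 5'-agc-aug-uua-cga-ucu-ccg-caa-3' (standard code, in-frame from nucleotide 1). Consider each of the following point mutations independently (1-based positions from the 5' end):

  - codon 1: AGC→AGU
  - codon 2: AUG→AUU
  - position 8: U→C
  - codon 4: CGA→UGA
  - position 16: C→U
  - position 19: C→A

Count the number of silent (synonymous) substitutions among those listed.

Codon 1: AGC (Ser) → AGU (Ser) — synonymous.
Codon 2: AUG (Met) → AUU (Ile) — missense.
Codon 3: UUA (Leu) → UCA (Ser) — missense.
Codon 4: CGA (Arg) → UGA (Stop) — nonsense.
Codon 6: CCG (Pro) → UCG (Ser) — missense.
Codon 7: CAA (Gln) → AAA (Lys) — missense.
Synonymous: 1 of 6.

1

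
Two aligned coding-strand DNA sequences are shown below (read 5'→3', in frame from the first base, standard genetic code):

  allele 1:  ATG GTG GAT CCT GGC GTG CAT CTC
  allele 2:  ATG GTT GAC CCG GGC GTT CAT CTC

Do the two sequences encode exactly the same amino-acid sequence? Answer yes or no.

yes

Codon 1: ATG Met / ATG Met — identical.
Codon 2: GTG Val / GTT Val — synonymous.
Codon 3: GAT Asp / GAC Asp — synonymous.
Codon 4: CCT Pro / CCG Pro — synonymous.
Codon 5: GGC Gly / GGC Gly — identical.
Codon 6: GTG Val / GTT Val — synonymous.
Codon 7: CAT His / CAT His — identical.
Codon 8: CTC Leu / CTC Leu — identical.
Nonsynonymous differences: 0 → same protein.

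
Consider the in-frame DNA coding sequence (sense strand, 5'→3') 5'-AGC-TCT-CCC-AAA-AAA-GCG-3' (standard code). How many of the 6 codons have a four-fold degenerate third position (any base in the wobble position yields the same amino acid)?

3

Codon 1 AGC (Ser): third position 2-fold.
Codon 2 TCT (Ser): third position 4-fold.
Codon 3 CCC (Pro): third position 4-fold.
Codon 4 AAA (Lys): third position 2-fold.
Codon 5 AAA (Lys): third position 2-fold.
Codon 6 GCG (Ala): third position 4-fold.
Four-fold degenerate third positions: 3.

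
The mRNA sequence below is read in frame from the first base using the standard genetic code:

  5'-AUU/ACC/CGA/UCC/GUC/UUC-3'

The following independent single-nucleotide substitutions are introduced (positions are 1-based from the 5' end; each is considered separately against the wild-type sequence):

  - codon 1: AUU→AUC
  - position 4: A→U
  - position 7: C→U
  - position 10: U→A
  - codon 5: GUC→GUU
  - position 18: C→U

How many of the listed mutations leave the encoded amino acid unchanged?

3

Codon 1: AUU (Ile) → AUC (Ile) — synonymous.
Codon 2: ACC (Thr) → UCC (Ser) — missense.
Codon 3: CGA (Arg) → UGA (Stop) — nonsense.
Codon 4: UCC (Ser) → ACC (Thr) — missense.
Codon 5: GUC (Val) → GUU (Val) — synonymous.
Codon 6: UUC (Phe) → UUU (Phe) — synonymous.
Synonymous: 3 of 6.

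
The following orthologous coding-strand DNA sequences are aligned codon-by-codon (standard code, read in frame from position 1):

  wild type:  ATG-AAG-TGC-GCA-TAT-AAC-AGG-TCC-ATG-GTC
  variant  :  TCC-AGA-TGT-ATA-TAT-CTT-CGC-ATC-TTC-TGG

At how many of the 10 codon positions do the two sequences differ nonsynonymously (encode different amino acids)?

7

Codon 1: ATG Met / TCC Ser — nonsynonymous.
Codon 2: AAG Lys / AGA Arg — nonsynonymous.
Codon 3: TGC Cys / TGT Cys — synonymous.
Codon 4: GCA Ala / ATA Ile — nonsynonymous.
Codon 5: TAT Tyr / TAT Tyr — identical.
Codon 6: AAC Asn / CTT Leu — nonsynonymous.
Codon 7: AGG Arg / CGC Arg — synonymous.
Codon 8: TCC Ser / ATC Ile — nonsynonymous.
Codon 9: ATG Met / TTC Phe — nonsynonymous.
Codon 10: GTC Val / TGG Trp — nonsynonymous.
Nonsynonymous differences: 7.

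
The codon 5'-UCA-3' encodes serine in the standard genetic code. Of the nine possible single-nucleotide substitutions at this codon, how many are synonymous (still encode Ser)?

Position 1: none → 0 synonymous.
Position 2: none → 0 synonymous.
Position 3: UCU, UCC, UCG → 3 synonymous.
Total: 0 + 0 + 3 = 3.

3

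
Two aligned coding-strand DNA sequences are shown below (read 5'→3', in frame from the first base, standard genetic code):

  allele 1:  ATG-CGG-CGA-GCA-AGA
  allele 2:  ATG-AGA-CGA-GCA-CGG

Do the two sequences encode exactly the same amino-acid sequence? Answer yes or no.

yes

Codon 1: ATG Met / ATG Met — identical.
Codon 2: CGG Arg / AGA Arg — synonymous.
Codon 3: CGA Arg / CGA Arg — identical.
Codon 4: GCA Ala / GCA Ala — identical.
Codon 5: AGA Arg / CGG Arg — synonymous.
Nonsynonymous differences: 0 → same protein.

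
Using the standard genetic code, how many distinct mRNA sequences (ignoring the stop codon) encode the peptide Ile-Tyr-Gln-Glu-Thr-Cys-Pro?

Ile: 3 codons.
Tyr: 2 codons.
Gln: 2 codons.
Glu: 2 codons.
Thr: 4 codons.
Cys: 2 codons.
Pro: 4 codons.
3 × 2 × 2 × 2 × 4 × 2 × 4 = 768.

768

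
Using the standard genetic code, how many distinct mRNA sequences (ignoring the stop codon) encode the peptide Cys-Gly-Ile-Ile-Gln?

Cys: 2 codons.
Gly: 4 codons.
Ile: 3 codons.
Ile: 3 codons.
Gln: 2 codons.
2 × 4 × 3 × 3 × 2 = 144.

144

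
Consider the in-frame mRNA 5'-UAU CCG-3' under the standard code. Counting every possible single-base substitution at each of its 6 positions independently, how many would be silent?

4

Codon 1 (UAU, Tyr): 1 synonymous substitution.
Codon 2 (CCG, Pro): 3 synonymous substitutions.
Total: 1 + 3 = 4.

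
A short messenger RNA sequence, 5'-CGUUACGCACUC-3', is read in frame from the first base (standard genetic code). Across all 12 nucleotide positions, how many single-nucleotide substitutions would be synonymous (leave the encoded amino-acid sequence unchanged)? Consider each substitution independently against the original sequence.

10

Codon 1 (CGU, Arg): 3 synonymous substitutions.
Codon 2 (UAC, Tyr): 1 synonymous substitution.
Codon 3 (GCA, Ala): 3 synonymous substitutions.
Codon 4 (CUC, Leu): 3 synonymous substitutions.
Total: 3 + 1 + 3 + 3 = 10.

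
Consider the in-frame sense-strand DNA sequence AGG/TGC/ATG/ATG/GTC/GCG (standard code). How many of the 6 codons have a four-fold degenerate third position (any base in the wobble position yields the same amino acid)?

Codon 1 AGG (Arg): third position 2-fold.
Codon 2 TGC (Cys): third position 2-fold.
Codon 3 ATG (Met): third position 1-fold.
Codon 4 ATG (Met): third position 1-fold.
Codon 5 GTC (Val): third position 4-fold.
Codon 6 GCG (Ala): third position 4-fold.
Four-fold degenerate third positions: 2.

2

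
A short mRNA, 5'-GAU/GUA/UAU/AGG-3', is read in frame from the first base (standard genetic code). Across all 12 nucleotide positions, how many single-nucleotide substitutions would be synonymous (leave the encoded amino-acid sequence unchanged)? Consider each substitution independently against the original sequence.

Codon 1 (GAU, Asp): 1 synonymous substitution.
Codon 2 (GUA, Val): 3 synonymous substitutions.
Codon 3 (UAU, Tyr): 1 synonymous substitution.
Codon 4 (AGG, Arg): 2 synonymous substitutions.
Total: 1 + 3 + 1 + 2 = 7.

7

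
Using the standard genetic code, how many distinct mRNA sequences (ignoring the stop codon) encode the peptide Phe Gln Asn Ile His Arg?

288

Phe: 2 codons.
Gln: 2 codons.
Asn: 2 codons.
Ile: 3 codons.
His: 2 codons.
Arg: 6 codons.
2 × 2 × 2 × 3 × 2 × 6 = 288.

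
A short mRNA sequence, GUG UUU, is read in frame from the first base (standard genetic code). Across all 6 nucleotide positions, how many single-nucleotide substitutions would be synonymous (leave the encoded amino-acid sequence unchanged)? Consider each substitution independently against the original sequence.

4

Codon 1 (GUG, Val): 3 synonymous substitutions.
Codon 2 (UUU, Phe): 1 synonymous substitution.
Total: 3 + 1 = 4.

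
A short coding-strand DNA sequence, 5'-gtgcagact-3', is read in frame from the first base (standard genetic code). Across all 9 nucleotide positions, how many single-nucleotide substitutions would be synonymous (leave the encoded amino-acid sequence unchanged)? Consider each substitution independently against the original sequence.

7

Codon 1 (GTG, Val): 3 synonymous substitutions.
Codon 2 (CAG, Gln): 1 synonymous substitution.
Codon 3 (ACT, Thr): 3 synonymous substitutions.
Total: 3 + 1 + 3 = 7.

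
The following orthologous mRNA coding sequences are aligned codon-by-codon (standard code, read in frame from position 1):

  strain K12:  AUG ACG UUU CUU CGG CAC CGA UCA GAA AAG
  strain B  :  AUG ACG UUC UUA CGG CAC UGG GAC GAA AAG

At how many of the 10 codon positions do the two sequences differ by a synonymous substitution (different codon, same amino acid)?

2

Codon 1: AUG Met / AUG Met — identical.
Codon 2: ACG Thr / ACG Thr — identical.
Codon 3: UUU Phe / UUC Phe — synonymous.
Codon 4: CUU Leu / UUA Leu — synonymous.
Codon 5: CGG Arg / CGG Arg — identical.
Codon 6: CAC His / CAC His — identical.
Codon 7: CGA Arg / UGG Trp — nonsynonymous.
Codon 8: UCA Ser / GAC Asp — nonsynonymous.
Codon 9: GAA Glu / GAA Glu — identical.
Codon 10: AAG Lys / AAG Lys — identical.
Synonymous differences: 2.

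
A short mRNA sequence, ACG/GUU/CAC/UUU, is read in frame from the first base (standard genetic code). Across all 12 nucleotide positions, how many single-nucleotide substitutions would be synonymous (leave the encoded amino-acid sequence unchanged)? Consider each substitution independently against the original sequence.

8

Codon 1 (ACG, Thr): 3 synonymous substitutions.
Codon 2 (GUU, Val): 3 synonymous substitutions.
Codon 3 (CAC, His): 1 synonymous substitution.
Codon 4 (UUU, Phe): 1 synonymous substitution.
Total: 3 + 3 + 1 + 1 = 8.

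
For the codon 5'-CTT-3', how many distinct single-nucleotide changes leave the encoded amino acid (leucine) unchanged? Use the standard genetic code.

3

Position 1: none → 0 synonymous.
Position 2: none → 0 synonymous.
Position 3: CTC, CTA, CTG → 3 synonymous.
Total: 0 + 0 + 3 = 3.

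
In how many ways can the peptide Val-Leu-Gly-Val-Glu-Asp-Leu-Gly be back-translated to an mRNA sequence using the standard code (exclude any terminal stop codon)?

36864

Val: 4 codons.
Leu: 6 codons.
Gly: 4 codons.
Val: 4 codons.
Glu: 2 codons.
Asp: 2 codons.
Leu: 6 codons.
Gly: 4 codons.
4 × 6 × 4 × 4 × 2 × 2 × 6 × 4 = 36864.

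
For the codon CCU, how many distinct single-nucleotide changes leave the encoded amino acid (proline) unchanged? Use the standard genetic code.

Position 1: none → 0 synonymous.
Position 2: none → 0 synonymous.
Position 3: CCC, CCA, CCG → 3 synonymous.
Total: 0 + 0 + 3 = 3.

3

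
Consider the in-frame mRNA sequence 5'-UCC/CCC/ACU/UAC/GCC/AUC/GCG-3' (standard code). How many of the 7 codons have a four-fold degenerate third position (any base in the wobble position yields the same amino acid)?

Codon 1 UCC (Ser): third position 4-fold.
Codon 2 CCC (Pro): third position 4-fold.
Codon 3 ACU (Thr): third position 4-fold.
Codon 4 UAC (Tyr): third position 2-fold.
Codon 5 GCC (Ala): third position 4-fold.
Codon 6 AUC (Ile): third position 3-fold.
Codon 7 GCG (Ala): third position 4-fold.
Four-fold degenerate third positions: 5.

5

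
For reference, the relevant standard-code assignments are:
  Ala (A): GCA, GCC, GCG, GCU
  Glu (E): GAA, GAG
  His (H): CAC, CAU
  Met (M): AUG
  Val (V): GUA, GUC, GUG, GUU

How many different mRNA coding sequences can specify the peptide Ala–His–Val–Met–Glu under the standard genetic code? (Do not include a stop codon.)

64

Ala: 4 codons.
His: 2 codons.
Val: 4 codons.
Met: 1 codon.
Glu: 2 codons.
4 × 2 × 4 × 1 × 2 = 64.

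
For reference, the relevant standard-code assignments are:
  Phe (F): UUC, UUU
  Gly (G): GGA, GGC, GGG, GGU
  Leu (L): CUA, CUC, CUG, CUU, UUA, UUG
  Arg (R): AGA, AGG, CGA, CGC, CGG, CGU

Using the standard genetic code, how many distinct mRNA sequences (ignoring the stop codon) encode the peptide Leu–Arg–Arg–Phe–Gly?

Leu: 6 codons.
Arg: 6 codons.
Arg: 6 codons.
Phe: 2 codons.
Gly: 4 codons.
6 × 6 × 6 × 2 × 4 = 1728.

1728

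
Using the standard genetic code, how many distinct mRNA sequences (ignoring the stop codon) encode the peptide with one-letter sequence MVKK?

16

Met: 1 codon.
Val: 4 codons.
Lys: 2 codons.
Lys: 2 codons.
1 × 4 × 2 × 2 = 16.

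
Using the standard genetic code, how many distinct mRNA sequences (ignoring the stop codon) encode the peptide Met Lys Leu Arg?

Met: 1 codon.
Lys: 2 codons.
Leu: 6 codons.
Arg: 6 codons.
1 × 2 × 6 × 6 = 72.

72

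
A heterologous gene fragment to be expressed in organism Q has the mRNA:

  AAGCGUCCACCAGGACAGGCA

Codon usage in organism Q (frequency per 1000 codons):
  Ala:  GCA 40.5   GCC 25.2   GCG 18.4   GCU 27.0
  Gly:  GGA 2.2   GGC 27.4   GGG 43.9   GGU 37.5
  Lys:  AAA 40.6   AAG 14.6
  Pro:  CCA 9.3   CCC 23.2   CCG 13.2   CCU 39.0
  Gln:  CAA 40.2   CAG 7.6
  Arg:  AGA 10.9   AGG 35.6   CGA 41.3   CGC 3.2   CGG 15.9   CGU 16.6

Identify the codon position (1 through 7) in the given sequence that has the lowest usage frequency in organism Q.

Codon 1 AAG (Lys): 14.6 per 1000.
Codon 2 CGU (Arg): 16.6 per 1000.
Codon 3 CCA (Pro): 9.3 per 1000.
Codon 4 CCA (Pro): 9.3 per 1000.
Codon 5 GGA (Gly): 2.2 per 1000.
Codon 6 CAG (Gln): 7.6 per 1000.
Codon 7 GCA (Ala): 40.5 per 1000.
Lowest frequency is 2.2 at codon 5.

5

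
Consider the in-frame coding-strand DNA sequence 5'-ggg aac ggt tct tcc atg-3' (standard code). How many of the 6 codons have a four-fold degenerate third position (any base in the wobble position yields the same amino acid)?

Codon 1 GGG (Gly): third position 4-fold.
Codon 2 AAC (Asn): third position 2-fold.
Codon 3 GGT (Gly): third position 4-fold.
Codon 4 TCT (Ser): third position 4-fold.
Codon 5 TCC (Ser): third position 4-fold.
Codon 6 ATG (Met): third position 1-fold.
Four-fold degenerate third positions: 4.

4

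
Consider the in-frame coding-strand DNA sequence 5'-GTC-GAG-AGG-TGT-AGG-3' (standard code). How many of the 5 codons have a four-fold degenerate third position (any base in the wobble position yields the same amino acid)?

Codon 1 GTC (Val): third position 4-fold.
Codon 2 GAG (Glu): third position 2-fold.
Codon 3 AGG (Arg): third position 2-fold.
Codon 4 TGT (Cys): third position 2-fold.
Codon 5 AGG (Arg): third position 2-fold.
Four-fold degenerate third positions: 1.

1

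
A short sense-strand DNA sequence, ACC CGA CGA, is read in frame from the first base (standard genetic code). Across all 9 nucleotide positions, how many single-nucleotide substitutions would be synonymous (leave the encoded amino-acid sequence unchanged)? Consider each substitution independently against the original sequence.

11

Codon 1 (ACC, Thr): 3 synonymous substitutions.
Codon 2 (CGA, Arg): 4 synonymous substitutions.
Codon 3 (CGA, Arg): 4 synonymous substitutions.
Total: 3 + 4 + 4 = 11.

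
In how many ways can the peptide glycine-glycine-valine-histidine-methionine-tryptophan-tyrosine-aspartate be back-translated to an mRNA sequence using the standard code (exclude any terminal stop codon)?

Gly: 4 codons.
Gly: 4 codons.
Val: 4 codons.
His: 2 codons.
Met: 1 codon.
Trp: 1 codon.
Tyr: 2 codons.
Asp: 2 codons.
4 × 4 × 4 × 2 × 1 × 1 × 2 × 2 = 512.

512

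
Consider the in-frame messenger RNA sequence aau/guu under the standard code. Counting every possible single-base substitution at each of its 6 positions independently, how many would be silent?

Codon 1 (AAU, Asn): 1 synonymous substitution.
Codon 2 (GUU, Val): 3 synonymous substitutions.
Total: 1 + 3 = 4.

4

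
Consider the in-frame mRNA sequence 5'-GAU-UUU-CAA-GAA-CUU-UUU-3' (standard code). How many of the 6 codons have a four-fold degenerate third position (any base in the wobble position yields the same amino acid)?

Codon 1 GAU (Asp): third position 2-fold.
Codon 2 UUU (Phe): third position 2-fold.
Codon 3 CAA (Gln): third position 2-fold.
Codon 4 GAA (Glu): third position 2-fold.
Codon 5 CUU (Leu): third position 4-fold.
Codon 6 UUU (Phe): third position 2-fold.
Four-fold degenerate third positions: 1.

1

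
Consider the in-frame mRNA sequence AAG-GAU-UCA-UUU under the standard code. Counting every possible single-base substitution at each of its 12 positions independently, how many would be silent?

Codon 1 (AAG, Lys): 1 synonymous substitution.
Codon 2 (GAU, Asp): 1 synonymous substitution.
Codon 3 (UCA, Ser): 3 synonymous substitutions.
Codon 4 (UUU, Phe): 1 synonymous substitution.
Total: 1 + 1 + 3 + 1 = 6.

6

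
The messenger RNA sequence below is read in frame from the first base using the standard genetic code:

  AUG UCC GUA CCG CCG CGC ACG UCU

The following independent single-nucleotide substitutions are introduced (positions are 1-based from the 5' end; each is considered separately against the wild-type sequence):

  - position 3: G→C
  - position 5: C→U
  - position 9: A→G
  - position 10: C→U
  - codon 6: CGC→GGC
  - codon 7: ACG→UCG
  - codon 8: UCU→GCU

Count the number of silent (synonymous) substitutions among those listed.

1

Codon 1: AUG (Met) → AUC (Ile) — missense.
Codon 2: UCC (Ser) → UUC (Phe) — missense.
Codon 3: GUA (Val) → GUG (Val) — synonymous.
Codon 4: CCG (Pro) → UCG (Ser) — missense.
Codon 6: CGC (Arg) → GGC (Gly) — missense.
Codon 7: ACG (Thr) → UCG (Ser) — missense.
Codon 8: UCU (Ser) → GCU (Ala) — missense.
Synonymous: 1 of 7.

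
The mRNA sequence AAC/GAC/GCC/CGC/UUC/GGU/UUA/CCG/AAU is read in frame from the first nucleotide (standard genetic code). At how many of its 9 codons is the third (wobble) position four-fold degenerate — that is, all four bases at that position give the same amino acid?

4

Codon 1 AAC (Asn): third position 2-fold.
Codon 2 GAC (Asp): third position 2-fold.
Codon 3 GCC (Ala): third position 4-fold.
Codon 4 CGC (Arg): third position 4-fold.
Codon 5 UUC (Phe): third position 2-fold.
Codon 6 GGU (Gly): third position 4-fold.
Codon 7 UUA (Leu): third position 2-fold.
Codon 8 CCG (Pro): third position 4-fold.
Codon 9 AAU (Asn): third position 2-fold.
Four-fold degenerate third positions: 4.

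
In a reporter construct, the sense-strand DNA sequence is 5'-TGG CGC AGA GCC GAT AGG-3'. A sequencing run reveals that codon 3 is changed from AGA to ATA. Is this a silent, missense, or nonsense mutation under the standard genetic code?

missense

Position 8 falls in codon 3: AGA → Arg.
After the substitution the codon is ATA → Ile.
Arg ≠ Ile, so this is a missense mutation.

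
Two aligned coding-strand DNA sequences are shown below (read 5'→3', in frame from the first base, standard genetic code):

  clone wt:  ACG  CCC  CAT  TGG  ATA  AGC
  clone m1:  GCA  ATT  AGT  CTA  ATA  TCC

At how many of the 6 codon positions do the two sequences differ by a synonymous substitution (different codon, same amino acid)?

1

Codon 1: ACG Thr / GCA Ala — nonsynonymous.
Codon 2: CCC Pro / ATT Ile — nonsynonymous.
Codon 3: CAT His / AGT Ser — nonsynonymous.
Codon 4: TGG Trp / CTA Leu — nonsynonymous.
Codon 5: ATA Ile / ATA Ile — identical.
Codon 6: AGC Ser / TCC Ser — synonymous.
Synonymous differences: 1.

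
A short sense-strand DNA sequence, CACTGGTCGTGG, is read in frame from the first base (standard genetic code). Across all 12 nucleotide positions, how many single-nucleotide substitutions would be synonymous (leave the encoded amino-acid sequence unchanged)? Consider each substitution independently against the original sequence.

4

Codon 1 (CAC, His): 1 synonymous substitution.
Codon 2 (TGG, Trp): 0 synonymous substitutions.
Codon 3 (TCG, Ser): 3 synonymous substitutions.
Codon 4 (TGG, Trp): 0 synonymous substitutions.
Total: 1 + 0 + 3 + 0 = 4.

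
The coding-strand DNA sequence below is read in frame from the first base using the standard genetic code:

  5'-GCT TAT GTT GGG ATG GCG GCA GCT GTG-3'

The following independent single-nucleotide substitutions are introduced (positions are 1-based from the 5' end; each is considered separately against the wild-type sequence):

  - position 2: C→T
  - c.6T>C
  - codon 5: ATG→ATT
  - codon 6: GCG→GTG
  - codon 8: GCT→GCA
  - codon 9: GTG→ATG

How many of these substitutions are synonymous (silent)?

2

Codon 1: GCT (Ala) → GTT (Val) — missense.
Codon 2: TAT (Tyr) → TAC (Tyr) — synonymous.
Codon 5: ATG (Met) → ATT (Ile) — missense.
Codon 6: GCG (Ala) → GTG (Val) — missense.
Codon 8: GCT (Ala) → GCA (Ala) — synonymous.
Codon 9: GTG (Val) → ATG (Met) — missense.
Synonymous: 2 of 6.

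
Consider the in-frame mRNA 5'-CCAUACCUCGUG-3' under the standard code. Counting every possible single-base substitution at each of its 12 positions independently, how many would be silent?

10

Codon 1 (CCA, Pro): 3 synonymous substitutions.
Codon 2 (UAC, Tyr): 1 synonymous substitution.
Codon 3 (CUC, Leu): 3 synonymous substitutions.
Codon 4 (GUG, Val): 3 synonymous substitutions.
Total: 3 + 1 + 3 + 3 = 10.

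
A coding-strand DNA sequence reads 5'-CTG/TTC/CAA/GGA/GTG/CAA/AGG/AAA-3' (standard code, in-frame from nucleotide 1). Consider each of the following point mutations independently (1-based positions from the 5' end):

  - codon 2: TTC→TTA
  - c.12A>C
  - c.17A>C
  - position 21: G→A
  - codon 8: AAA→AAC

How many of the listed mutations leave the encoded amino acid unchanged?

2

Codon 2: TTC (Phe) → TTA (Leu) — missense.
Codon 4: GGA (Gly) → GGC (Gly) — synonymous.
Codon 6: CAA (Gln) → CCA (Pro) — missense.
Codon 7: AGG (Arg) → AGA (Arg) — synonymous.
Codon 8: AAA (Lys) → AAC (Asn) — missense.
Synonymous: 2 of 5.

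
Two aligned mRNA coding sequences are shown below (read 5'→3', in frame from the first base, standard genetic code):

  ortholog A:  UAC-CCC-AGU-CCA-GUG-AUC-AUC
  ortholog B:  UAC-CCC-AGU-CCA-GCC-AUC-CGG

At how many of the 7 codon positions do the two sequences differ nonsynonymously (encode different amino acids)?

2

Codon 1: UAC Tyr / UAC Tyr — identical.
Codon 2: CCC Pro / CCC Pro — identical.
Codon 3: AGU Ser / AGU Ser — identical.
Codon 4: CCA Pro / CCA Pro — identical.
Codon 5: GUG Val / GCC Ala — nonsynonymous.
Codon 6: AUC Ile / AUC Ile — identical.
Codon 7: AUC Ile / CGG Arg — nonsynonymous.
Nonsynonymous differences: 2.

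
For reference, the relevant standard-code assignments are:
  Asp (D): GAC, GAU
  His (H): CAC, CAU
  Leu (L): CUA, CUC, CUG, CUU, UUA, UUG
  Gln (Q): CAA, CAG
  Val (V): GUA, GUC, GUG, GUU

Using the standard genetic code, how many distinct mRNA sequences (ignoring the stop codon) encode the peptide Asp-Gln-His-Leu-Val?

Asp: 2 codons.
Gln: 2 codons.
His: 2 codons.
Leu: 6 codons.
Val: 4 codons.
2 × 2 × 2 × 6 × 4 = 192.

192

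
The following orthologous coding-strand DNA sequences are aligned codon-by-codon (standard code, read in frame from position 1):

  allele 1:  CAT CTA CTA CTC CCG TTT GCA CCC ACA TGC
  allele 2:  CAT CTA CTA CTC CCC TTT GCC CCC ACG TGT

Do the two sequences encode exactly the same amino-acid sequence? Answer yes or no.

Codon 1: CAT His / CAT His — identical.
Codon 2: CTA Leu / CTA Leu — identical.
Codon 3: CTA Leu / CTA Leu — identical.
Codon 4: CTC Leu / CTC Leu — identical.
Codon 5: CCG Pro / CCC Pro — synonymous.
Codon 6: TTT Phe / TTT Phe — identical.
Codon 7: GCA Ala / GCC Ala — synonymous.
Codon 8: CCC Pro / CCC Pro — identical.
Codon 9: ACA Thr / ACG Thr — synonymous.
Codon 10: TGC Cys / TGT Cys — synonymous.
Nonsynonymous differences: 0 → same protein.

yes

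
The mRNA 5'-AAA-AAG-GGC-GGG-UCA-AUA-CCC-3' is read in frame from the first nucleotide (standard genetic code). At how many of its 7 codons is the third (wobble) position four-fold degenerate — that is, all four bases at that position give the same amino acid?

Codon 1 AAA (Lys): third position 2-fold.
Codon 2 AAG (Lys): third position 2-fold.
Codon 3 GGC (Gly): third position 4-fold.
Codon 4 GGG (Gly): third position 4-fold.
Codon 5 UCA (Ser): third position 4-fold.
Codon 6 AUA (Ile): third position 3-fold.
Codon 7 CCC (Pro): third position 4-fold.
Four-fold degenerate third positions: 4.

4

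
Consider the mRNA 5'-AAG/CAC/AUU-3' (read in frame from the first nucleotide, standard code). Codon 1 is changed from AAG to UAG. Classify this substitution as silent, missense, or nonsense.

Position 1 falls in codon 1: AAG → Lys.
After the substitution the codon is UAG → Stop.
The new codon is a stop codon, so this is a nonsense mutation.

nonsense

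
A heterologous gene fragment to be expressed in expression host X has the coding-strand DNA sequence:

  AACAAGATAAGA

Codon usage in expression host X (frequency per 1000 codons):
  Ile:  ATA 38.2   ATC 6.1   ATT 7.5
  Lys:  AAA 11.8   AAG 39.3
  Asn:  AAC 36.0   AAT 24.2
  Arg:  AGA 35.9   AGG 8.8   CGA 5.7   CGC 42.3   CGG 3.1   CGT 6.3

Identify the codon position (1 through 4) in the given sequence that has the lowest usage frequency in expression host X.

4

Codon 1 AAC (Asn): 36.0 per 1000.
Codon 2 AAG (Lys): 39.3 per 1000.
Codon 3 ATA (Ile): 38.2 per 1000.
Codon 4 AGA (Arg): 35.9 per 1000.
Lowest frequency is 35.9 at codon 4.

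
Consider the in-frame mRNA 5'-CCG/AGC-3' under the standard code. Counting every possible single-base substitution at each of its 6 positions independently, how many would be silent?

Codon 1 (CCG, Pro): 3 synonymous substitutions.
Codon 2 (AGC, Ser): 1 synonymous substitution.
Total: 3 + 1 = 4.

4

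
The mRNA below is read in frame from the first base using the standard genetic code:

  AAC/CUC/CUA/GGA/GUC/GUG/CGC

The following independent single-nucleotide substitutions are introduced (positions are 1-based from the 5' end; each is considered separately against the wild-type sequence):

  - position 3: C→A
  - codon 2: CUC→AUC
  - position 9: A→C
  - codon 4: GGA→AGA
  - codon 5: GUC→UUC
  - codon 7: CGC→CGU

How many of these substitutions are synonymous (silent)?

2

Codon 1: AAC (Asn) → AAA (Lys) — missense.
Codon 2: CUC (Leu) → AUC (Ile) — missense.
Codon 3: CUA (Leu) → CUC (Leu) — synonymous.
Codon 4: GGA (Gly) → AGA (Arg) — missense.
Codon 5: GUC (Val) → UUC (Phe) — missense.
Codon 7: CGC (Arg) → CGU (Arg) — synonymous.
Synonymous: 2 of 6.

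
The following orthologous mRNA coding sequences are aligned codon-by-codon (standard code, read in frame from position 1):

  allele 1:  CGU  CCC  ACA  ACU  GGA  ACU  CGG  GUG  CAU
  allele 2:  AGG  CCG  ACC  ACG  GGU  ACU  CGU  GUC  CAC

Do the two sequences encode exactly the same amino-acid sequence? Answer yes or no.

yes

Codon 1: CGU Arg / AGG Arg — synonymous.
Codon 2: CCC Pro / CCG Pro — synonymous.
Codon 3: ACA Thr / ACC Thr — synonymous.
Codon 4: ACU Thr / ACG Thr — synonymous.
Codon 5: GGA Gly / GGU Gly — synonymous.
Codon 6: ACU Thr / ACU Thr — identical.
Codon 7: CGG Arg / CGU Arg — synonymous.
Codon 8: GUG Val / GUC Val — synonymous.
Codon 9: CAU His / CAC His — synonymous.
Nonsynonymous differences: 0 → same protein.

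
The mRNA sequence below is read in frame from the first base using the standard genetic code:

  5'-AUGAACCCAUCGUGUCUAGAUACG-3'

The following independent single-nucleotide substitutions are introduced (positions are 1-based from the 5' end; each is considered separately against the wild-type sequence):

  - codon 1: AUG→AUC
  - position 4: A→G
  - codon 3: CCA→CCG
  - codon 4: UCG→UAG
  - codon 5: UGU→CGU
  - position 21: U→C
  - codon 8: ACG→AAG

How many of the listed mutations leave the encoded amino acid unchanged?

Codon 1: AUG (Met) → AUC (Ile) — missense.
Codon 2: AAC (Asn) → GAC (Asp) — missense.
Codon 3: CCA (Pro) → CCG (Pro) — synonymous.
Codon 4: UCG (Ser) → UAG (Stop) — nonsense.
Codon 5: UGU (Cys) → CGU (Arg) — missense.
Codon 7: GAU (Asp) → GAC (Asp) — synonymous.
Codon 8: ACG (Thr) → AAG (Lys) — missense.
Synonymous: 2 of 7.

2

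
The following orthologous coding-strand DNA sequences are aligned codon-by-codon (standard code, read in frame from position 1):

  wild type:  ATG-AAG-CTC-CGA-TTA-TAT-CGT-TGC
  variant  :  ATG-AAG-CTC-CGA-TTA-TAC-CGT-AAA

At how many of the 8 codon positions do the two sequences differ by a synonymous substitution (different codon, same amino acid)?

Codon 1: ATG Met / ATG Met — identical.
Codon 2: AAG Lys / AAG Lys — identical.
Codon 3: CTC Leu / CTC Leu — identical.
Codon 4: CGA Arg / CGA Arg — identical.
Codon 5: TTA Leu / TTA Leu — identical.
Codon 6: TAT Tyr / TAC Tyr — synonymous.
Codon 7: CGT Arg / CGT Arg — identical.
Codon 8: TGC Cys / AAA Lys — nonsynonymous.
Synonymous differences: 1.

1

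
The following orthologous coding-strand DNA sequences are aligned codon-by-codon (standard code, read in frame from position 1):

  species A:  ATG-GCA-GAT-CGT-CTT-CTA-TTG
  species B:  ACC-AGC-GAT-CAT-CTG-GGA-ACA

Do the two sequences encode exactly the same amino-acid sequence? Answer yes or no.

no

Codon 1: ATG Met / ACC Thr — nonsynonymous.
Codon 2: GCA Ala / AGC Ser — nonsynonymous.
Codon 3: GAT Asp / GAT Asp — identical.
Codon 4: CGT Arg / CAT His — nonsynonymous.
Codon 5: CTT Leu / CTG Leu — synonymous.
Codon 6: CTA Leu / GGA Gly — nonsynonymous.
Codon 7: TTG Leu / ACA Thr — nonsynonymous.
Nonsynonymous differences: 5 → different protein.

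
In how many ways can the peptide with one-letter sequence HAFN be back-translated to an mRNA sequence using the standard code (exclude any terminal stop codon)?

32

His: 2 codons.
Ala: 4 codons.
Phe: 2 codons.
Asn: 2 codons.
2 × 4 × 2 × 2 = 32.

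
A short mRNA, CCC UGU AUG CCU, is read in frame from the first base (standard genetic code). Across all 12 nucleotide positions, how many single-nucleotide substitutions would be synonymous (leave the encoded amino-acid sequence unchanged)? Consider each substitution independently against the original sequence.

Codon 1 (CCC, Pro): 3 synonymous substitutions.
Codon 2 (UGU, Cys): 1 synonymous substitution.
Codon 3 (AUG, Met): 0 synonymous substitutions.
Codon 4 (CCU, Pro): 3 synonymous substitutions.
Total: 3 + 1 + 0 + 3 = 7.

7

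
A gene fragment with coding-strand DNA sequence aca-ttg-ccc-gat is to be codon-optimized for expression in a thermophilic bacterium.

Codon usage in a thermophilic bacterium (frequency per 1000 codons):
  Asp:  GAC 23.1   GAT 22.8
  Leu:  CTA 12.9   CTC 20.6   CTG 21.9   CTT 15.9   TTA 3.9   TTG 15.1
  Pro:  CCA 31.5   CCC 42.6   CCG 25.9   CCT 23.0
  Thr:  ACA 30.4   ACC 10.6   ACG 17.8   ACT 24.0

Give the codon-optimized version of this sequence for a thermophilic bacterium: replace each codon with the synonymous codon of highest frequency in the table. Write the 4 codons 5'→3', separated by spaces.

Codon 1 (Thr): best is ACA at 30.4.
Codon 2 (Leu): best is CTG at 21.9.
Codon 3 (Pro): best is CCC at 42.6.
Codon 4 (Asp): best is GAC at 23.1.

ACA CTG CCC GAC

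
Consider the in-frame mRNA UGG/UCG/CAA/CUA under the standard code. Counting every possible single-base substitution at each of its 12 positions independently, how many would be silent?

8

Codon 1 (UGG, Trp): 0 synonymous substitutions.
Codon 2 (UCG, Ser): 3 synonymous substitutions.
Codon 3 (CAA, Gln): 1 synonymous substitution.
Codon 4 (CUA, Leu): 4 synonymous substitutions.
Total: 0 + 3 + 1 + 4 = 8.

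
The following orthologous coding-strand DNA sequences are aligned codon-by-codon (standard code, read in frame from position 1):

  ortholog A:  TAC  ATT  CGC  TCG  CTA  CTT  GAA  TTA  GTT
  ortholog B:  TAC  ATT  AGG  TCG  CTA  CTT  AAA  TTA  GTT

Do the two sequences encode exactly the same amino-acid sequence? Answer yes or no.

no

Codon 1: TAC Tyr / TAC Tyr — identical.
Codon 2: ATT Ile / ATT Ile — identical.
Codon 3: CGC Arg / AGG Arg — synonymous.
Codon 4: TCG Ser / TCG Ser — identical.
Codon 5: CTA Leu / CTA Leu — identical.
Codon 6: CTT Leu / CTT Leu — identical.
Codon 7: GAA Glu / AAA Lys — nonsynonymous.
Codon 8: TTA Leu / TTA Leu — identical.
Codon 9: GTT Val / GTT Val — identical.
Nonsynonymous differences: 1 → different protein.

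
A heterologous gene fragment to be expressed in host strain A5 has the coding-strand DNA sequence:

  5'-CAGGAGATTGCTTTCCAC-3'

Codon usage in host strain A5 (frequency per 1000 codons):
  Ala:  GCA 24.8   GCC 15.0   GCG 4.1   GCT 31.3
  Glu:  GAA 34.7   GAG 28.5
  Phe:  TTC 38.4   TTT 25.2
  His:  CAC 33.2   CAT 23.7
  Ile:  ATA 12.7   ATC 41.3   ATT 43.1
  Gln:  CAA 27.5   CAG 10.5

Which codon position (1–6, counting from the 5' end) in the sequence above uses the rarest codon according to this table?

Codon 1 CAG (Gln): 10.5 per 1000.
Codon 2 GAG (Glu): 28.5 per 1000.
Codon 3 ATT (Ile): 43.1 per 1000.
Codon 4 GCT (Ala): 31.3 per 1000.
Codon 5 TTC (Phe): 38.4 per 1000.
Codon 6 CAC (His): 33.2 per 1000.
Lowest frequency is 10.5 at codon 1.

1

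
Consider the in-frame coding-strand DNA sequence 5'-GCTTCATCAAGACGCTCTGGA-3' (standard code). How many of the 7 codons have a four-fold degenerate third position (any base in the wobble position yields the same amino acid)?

6

Codon 1 GCT (Ala): third position 4-fold.
Codon 2 TCA (Ser): third position 4-fold.
Codon 3 TCA (Ser): third position 4-fold.
Codon 4 AGA (Arg): third position 2-fold.
Codon 5 CGC (Arg): third position 4-fold.
Codon 6 TCT (Ser): third position 4-fold.
Codon 7 GGA (Gly): third position 4-fold.
Four-fold degenerate third positions: 6.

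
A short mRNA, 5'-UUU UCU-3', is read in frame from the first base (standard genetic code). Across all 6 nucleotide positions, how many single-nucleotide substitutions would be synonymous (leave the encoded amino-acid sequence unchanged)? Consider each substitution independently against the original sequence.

4

Codon 1 (UUU, Phe): 1 synonymous substitution.
Codon 2 (UCU, Ser): 3 synonymous substitutions.
Total: 1 + 3 = 4.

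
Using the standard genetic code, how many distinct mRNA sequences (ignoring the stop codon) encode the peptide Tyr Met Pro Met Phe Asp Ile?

96

Tyr: 2 codons.
Met: 1 codon.
Pro: 4 codons.
Met: 1 codon.
Phe: 2 codons.
Asp: 2 codons.
Ile: 3 codons.
2 × 1 × 4 × 1 × 2 × 2 × 3 = 96.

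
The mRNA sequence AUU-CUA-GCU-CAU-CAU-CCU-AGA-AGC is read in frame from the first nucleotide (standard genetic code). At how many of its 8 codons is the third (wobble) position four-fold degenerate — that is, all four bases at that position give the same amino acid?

3

Codon 1 AUU (Ile): third position 3-fold.
Codon 2 CUA (Leu): third position 4-fold.
Codon 3 GCU (Ala): third position 4-fold.
Codon 4 CAU (His): third position 2-fold.
Codon 5 CAU (His): third position 2-fold.
Codon 6 CCU (Pro): third position 4-fold.
Codon 7 AGA (Arg): third position 2-fold.
Codon 8 AGC (Ser): third position 2-fold.
Four-fold degenerate third positions: 3.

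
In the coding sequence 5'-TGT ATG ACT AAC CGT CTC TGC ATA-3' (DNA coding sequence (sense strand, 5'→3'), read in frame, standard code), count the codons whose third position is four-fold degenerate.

3

Codon 1 TGT (Cys): third position 2-fold.
Codon 2 ATG (Met): third position 1-fold.
Codon 3 ACT (Thr): third position 4-fold.
Codon 4 AAC (Asn): third position 2-fold.
Codon 5 CGT (Arg): third position 4-fold.
Codon 6 CTC (Leu): third position 4-fold.
Codon 7 TGC (Cys): third position 2-fold.
Codon 8 ATA (Ile): third position 3-fold.
Four-fold degenerate third positions: 3.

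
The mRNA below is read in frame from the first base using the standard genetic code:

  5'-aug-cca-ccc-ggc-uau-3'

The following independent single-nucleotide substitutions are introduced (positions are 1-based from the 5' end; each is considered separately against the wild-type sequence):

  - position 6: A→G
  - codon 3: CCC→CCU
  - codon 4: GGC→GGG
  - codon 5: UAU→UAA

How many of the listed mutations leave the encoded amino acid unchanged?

3

Codon 2: CCA (Pro) → CCG (Pro) — synonymous.
Codon 3: CCC (Pro) → CCU (Pro) — synonymous.
Codon 4: GGC (Gly) → GGG (Gly) — synonymous.
Codon 5: UAU (Tyr) → UAA (Stop) — nonsense.
Synonymous: 3 of 4.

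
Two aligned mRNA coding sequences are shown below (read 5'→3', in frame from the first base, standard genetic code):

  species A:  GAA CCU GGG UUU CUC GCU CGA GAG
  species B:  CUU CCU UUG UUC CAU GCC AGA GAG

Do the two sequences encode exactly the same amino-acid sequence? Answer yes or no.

no

Codon 1: GAA Glu / CUU Leu — nonsynonymous.
Codon 2: CCU Pro / CCU Pro — identical.
Codon 3: GGG Gly / UUG Leu — nonsynonymous.
Codon 4: UUU Phe / UUC Phe — synonymous.
Codon 5: CUC Leu / CAU His — nonsynonymous.
Codon 6: GCU Ala / GCC Ala — synonymous.
Codon 7: CGA Arg / AGA Arg — synonymous.
Codon 8: GAG Glu / GAG Glu — identical.
Nonsynonymous differences: 3 → different protein.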